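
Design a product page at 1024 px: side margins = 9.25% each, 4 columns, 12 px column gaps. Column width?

199.64 px

Each margin = 9.25% of 1024 = 94.72 px; content = 1024 − 2·94.72 = 834.56 px.
4c + 3·12 = 834.56 → 4c = 798.56 → c = 199.64 px.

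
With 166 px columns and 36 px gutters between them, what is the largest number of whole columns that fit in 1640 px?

k columns need k·166 + (k−1)·36 = k·202 − 36.
k·202 − 36 ≤ 1640 → k ≤ 1676 / 202 ≈ 8.30, so k = 8.

8 columns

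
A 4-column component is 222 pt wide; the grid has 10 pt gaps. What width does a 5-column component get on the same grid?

4 columns + 3 gaps: 4c + 3·10 = 222.
4c = 222 − 30 = 192, so c = 48 pt.
Span of 5: 5·48 + 4·10 = 240 + 40 = 280 pt.

280 pt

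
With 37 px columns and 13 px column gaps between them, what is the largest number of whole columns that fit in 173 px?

3 columns

Each extra column adds 37 + 13 = 50 px.
(173 + 13) / 50 = 3.72, so 3 columns fit.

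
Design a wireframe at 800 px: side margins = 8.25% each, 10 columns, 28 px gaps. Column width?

41.6 px

Each margin = 8.25% of 800 = 66 px; content = 800 − 2·66 = 668 px.
Subtracting 9 gaps of 28 leaves 416 for 10 columns, so c = 41.6 px.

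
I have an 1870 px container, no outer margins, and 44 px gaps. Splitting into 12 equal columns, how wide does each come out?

115.5 px

Subtracting 11 gaps of 44 leaves 1386 for 12 columns, so c = 115.5 px.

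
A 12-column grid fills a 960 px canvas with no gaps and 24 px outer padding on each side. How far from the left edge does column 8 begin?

556 px

Take off 48 px of margins, leaving 912 px.
912 / 12 = 76 px per column.
Before column 8: the margin + 7 columns + 7 gaps.
Offset = 24 + 7·(76 + 0) = 24 + 532 = 556 px.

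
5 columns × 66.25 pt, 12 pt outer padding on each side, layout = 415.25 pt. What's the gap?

Content width = 415.25 − 2·12 = 391.25 pt.
Columns use 331.25 pt, leaving 60 pt across 4 gaps = 15 pt each.

15 pt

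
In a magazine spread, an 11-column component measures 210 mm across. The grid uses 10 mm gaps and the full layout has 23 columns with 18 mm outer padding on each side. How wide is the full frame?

Subtracting 10 gaps of 10 leaves 110 for 11 columns, so c = 10 mm.
Adding margins, columns and gutters: 36 + 230 + 220 = 486 mm.

486 mm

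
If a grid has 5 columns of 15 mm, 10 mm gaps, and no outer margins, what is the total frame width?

Total width: 5·15 + 4·10 = 115 mm.

115 mm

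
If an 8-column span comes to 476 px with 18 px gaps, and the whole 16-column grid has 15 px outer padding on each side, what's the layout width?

1000 px

8 columns + 7 gaps: 8c + 7·18 = 476.
8c = 476 − 126 = 350, so c = 43.75 px.
Total width: 2·15 + 16·43.75 + 15·18 = 1000 px.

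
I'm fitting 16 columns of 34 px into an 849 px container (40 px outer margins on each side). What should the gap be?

15 px

Inside the margins: 849 − 80 = 769 px.
16 columns take 16·34 = 544 px; remaining 225 splits into 15 gaps.
g = 225 / 15 = 15 px.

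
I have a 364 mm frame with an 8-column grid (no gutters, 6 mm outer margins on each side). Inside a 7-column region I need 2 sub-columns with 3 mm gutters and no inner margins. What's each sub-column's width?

152.5 mm

Outer content = 364 − 2·6 = 352 mm.
8c = 352 → c = 44 mm.
With no gutters, 7 columns span 7·44 = 308 mm.
Subtracting 1 gutter of 3 leaves 305 for 2 columns, so d = 152.5 mm.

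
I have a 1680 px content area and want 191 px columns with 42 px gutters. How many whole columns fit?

Each extra column adds 191 + 42 = 233 px.
(1680 + 42) / 233 = 7.39, so 7 columns fit.

7 columns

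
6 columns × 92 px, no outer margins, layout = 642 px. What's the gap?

Columns use 552 px, leaving 90 px across 5 gaps = 18 px each.

18 px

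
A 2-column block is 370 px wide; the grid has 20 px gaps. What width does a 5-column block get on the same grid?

370 − 1·20 = 350; ÷2 gives c = 175 px.
5-column span = 5·175 + 4·20 = 955 px.

955 px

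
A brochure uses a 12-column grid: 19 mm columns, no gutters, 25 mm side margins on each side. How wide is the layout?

278 mm

Summing: 50 + 228 = 278 mm.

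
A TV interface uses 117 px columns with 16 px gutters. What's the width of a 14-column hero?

1846 px

14-column span = 14·117 + 13·16 = 1846 px.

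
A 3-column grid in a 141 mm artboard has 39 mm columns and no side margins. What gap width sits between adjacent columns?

12 mm

3 columns take 3·39 = 117 mm; remaining 24 splits into 2 gaps.
g = 24 / 2 = 12 mm.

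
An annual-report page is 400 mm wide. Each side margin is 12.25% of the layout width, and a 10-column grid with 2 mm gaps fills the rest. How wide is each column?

Each margin = 12.25% of 400 = 49 mm; content = 400 − 2·49 = 302 mm.
Subtracting 9 gaps of 2 leaves 284 for 10 columns, so c = 28.4 mm.

28.4 mm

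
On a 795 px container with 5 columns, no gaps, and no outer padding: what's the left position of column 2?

795 / 5 = 159 px per column.
No margin, so column 2 starts at 1·(column + gutter) = 1·159 = 159 px.

159 px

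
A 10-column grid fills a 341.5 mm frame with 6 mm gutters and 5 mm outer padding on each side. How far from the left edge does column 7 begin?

207.5 mm

Inside the margins: 341.5 − 10 = 331.5 mm.
10c + 9·6 = 331.5 → 10c = 277.5 → c = 27.75 mm.
Column 7 starts at margin + 6·(column + gutter) = 5 + 6·33.75 = 207.5 mm.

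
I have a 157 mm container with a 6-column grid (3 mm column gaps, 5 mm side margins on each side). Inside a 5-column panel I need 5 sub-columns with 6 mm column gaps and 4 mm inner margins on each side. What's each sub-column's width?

Take off 10 mm of margins, leaving 147 mm.
6c + 5·3 = 147 → 6c = 132 → c = 22 mm.
Span of 5: 5·22 + 4·3 = 110 + 12 = 122 mm.
Inner content = 122 − 2·4 = 114 mm.
114 − 4·6 = 90; ÷5 gives d = 18 mm.

18 mm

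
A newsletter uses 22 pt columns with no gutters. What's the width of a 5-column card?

110 pt

With no gutters, 5 columns span 5·22 = 110 pt.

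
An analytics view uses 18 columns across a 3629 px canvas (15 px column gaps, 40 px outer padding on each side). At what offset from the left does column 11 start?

Inside the margins: 3629 − 80 = 3549 px.
18c + 17·15 = 3549 → 18c = 3294 → c = 183 px.
Each column+gutter stride is 198 px; 10 of them past the 40 px margin is 40 + 1980 = 2020 px.

2020 px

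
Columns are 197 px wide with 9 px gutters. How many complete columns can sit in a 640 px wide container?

3 columns

Each extra column adds 197 + 9 = 206 px.
(640 + 9) / 206 = 3.15, so 3 columns fit.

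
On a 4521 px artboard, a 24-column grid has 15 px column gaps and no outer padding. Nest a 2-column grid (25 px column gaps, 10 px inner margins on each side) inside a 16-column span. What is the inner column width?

1482 px

4521 − 23·15 = 4176; ÷24 gives c = 174 px.
16-column span = 16·174 + 15·15 = 3009 px.
Inner content = 3009 − 2·10 = 2989 px.
2 columns + 1 column gap: 2d + 1·25 = 2989.
2d = 2989 − 25 = 2964, so d = 1482 px.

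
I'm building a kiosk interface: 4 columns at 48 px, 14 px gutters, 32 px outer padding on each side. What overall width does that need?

Total width: 2·32 + 4·48 + 3·14 = 298 px.

298 px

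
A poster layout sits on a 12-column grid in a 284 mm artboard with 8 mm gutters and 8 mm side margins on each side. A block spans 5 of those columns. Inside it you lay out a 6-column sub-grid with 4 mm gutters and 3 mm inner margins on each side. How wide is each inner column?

Outer content = 284 − 2·8 = 268 mm.
12 columns + 11 gutters: 12c + 11·8 = 268.
12c = 268 − 88 = 180, so c = 15 mm.
5 columns plus 4 gutters: 75 + 32 = 107 mm.
Inner content = 107 − 2·3 = 101 mm.
101 − 5·4 = 81; ÷6 gives d = 13.5 mm.

13.5 mm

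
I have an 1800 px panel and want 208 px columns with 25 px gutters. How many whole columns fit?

7 columns

7 columns: 7·208 + 6·25 = 1606 px ≤ 1800.
8 columns: 1839 px > 1800. So 7.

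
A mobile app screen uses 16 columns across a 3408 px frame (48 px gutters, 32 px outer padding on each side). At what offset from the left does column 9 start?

1728 px

Take off 64 px of margins, leaving 3344 px.
16c + 15·48 = 3344 → 16c = 2624 → c = 164 px.
Each column+gutter stride is 212 px; 8 of them past the 32 px margin is 32 + 1696 = 1728 px.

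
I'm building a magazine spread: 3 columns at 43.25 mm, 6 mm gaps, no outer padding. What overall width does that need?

Container = 3·43.25 + 2·6 = 129.75 + 12 = 141.75 mm.

141.75 mm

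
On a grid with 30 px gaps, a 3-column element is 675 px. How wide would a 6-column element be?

1380 px

Subtracting 2 gaps of 30 leaves 615 for 3 columns, so c = 205 px.
6-column span = 6·205 + 5·30 = 1380 px.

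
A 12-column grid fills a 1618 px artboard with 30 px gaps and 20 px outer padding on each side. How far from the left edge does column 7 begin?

824 px

Inside the margins: 1618 − 40 = 1578 px.
Subtracting 11 gaps of 30 leaves 1248 for 12 columns, so c = 104 px.
Before column 7: the margin + 6 columns + 6 gaps.
Offset = 20 + 6·(104 + 30) = 20 + 804 = 824 px.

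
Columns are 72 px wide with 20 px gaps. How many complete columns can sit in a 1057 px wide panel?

11 columns

11 columns: 11·72 + 10·20 = 992 px ≤ 1057.
12 columns: 1084 px > 1057. So 11.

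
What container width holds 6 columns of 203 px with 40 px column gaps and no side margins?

1418 px

Container = 6·203 + 5·40 = 1218 + 200 = 1418 px.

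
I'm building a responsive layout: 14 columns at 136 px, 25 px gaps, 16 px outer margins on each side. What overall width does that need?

Total width: 2·16 + 14·136 + 13·25 = 2261 px.

2261 px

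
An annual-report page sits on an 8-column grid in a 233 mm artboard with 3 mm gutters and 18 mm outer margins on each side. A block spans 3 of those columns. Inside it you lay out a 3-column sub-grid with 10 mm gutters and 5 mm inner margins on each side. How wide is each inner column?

Subtract both margins: 233 − 2·18 = 197 mm.
8c + 7·3 = 197 → 8c = 176 → c = 22 mm.
3 columns plus 2 gutters: 66 + 6 = 72 mm.
Inner content = 72 − 2·5 = 62 mm.
3d + 2·10 = 62 → 3d = 42 → d = 14 mm.

14 mm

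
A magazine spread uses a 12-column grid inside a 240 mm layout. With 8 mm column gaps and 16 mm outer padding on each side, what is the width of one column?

Subtract both margins: 240 − 2·16 = 208 mm.
Subtracting 11 column gaps of 8 leaves 120 for 12 columns, so c = 10 mm.

10 mm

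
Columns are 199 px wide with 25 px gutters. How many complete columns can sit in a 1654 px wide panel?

Each extra column adds 199 + 25 = 224 px.
(1654 + 25) / 224 = 7.50, so 7 columns fit.

7 columns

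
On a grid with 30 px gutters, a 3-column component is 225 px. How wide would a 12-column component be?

990 px

225 − 2·30 = 165; ÷3 gives c = 55 px.
12-column span = 12·55 + 11·30 = 990 px.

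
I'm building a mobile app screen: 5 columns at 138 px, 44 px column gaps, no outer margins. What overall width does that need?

866 px

Total width: 5·138 + 4·44 = 866 px.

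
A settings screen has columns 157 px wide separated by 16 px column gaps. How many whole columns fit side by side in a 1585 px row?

9 columns: 9·157 + 8·16 = 1541 px ≤ 1585.
10 columns: 1714 px > 1585. So 9.

9 columns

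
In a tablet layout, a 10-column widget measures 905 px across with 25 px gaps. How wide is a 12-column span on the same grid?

1091 px

10 columns + 9 gaps: 10c + 9·25 = 905.
10c = 905 − 225 = 680, so c = 68 px.
12 columns plus 11 gaps: 816 + 275 = 1091 px.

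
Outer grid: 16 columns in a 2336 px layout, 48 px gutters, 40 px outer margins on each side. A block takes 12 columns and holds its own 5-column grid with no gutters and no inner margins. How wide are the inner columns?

Outer content = 2336 − 2·40 = 2256 px.
16 columns + 15 gutters: 16c + 15·48 = 2256.
16c = 2256 − 720 = 1536, so c = 96 px.
Span of 12: 12·96 + 11·48 = 1152 + 528 = 1680 px.
5d = 1680 → d = 336 px.

336 px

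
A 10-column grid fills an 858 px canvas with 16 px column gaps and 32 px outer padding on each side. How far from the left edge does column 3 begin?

Content = 858 − 2·32 = 794 px.
Subtracting 9 column gaps of 16 leaves 650 for 10 columns, so c = 65 px.
Column 3 starts at margin + 2·(column + gutter) = 32 + 2·81 = 194 px.

194 px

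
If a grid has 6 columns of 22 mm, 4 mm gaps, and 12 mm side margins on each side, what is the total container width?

Total width: 2·12 + 6·22 + 5·4 = 176 mm.

176 mm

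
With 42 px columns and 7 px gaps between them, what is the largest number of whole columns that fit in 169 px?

3 columns

Each extra column adds 42 + 7 = 49 px.
(169 + 7) / 49 = 3.59, so 3 columns fit.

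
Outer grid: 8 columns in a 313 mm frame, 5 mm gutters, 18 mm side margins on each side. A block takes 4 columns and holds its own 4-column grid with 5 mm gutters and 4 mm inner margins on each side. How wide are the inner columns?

28.25 mm

Take off 36 mm of margins, leaving 277 mm.
Subtracting 7 gutters of 5 leaves 242 for 8 columns, so c = 30.25 mm.
4-column span = 4·30.25 + 3·5 = 136 mm.
Inner content = 136 − 2·4 = 128 mm.
4d + 3·5 = 128 → 4d = 113 → d = 28.25 mm.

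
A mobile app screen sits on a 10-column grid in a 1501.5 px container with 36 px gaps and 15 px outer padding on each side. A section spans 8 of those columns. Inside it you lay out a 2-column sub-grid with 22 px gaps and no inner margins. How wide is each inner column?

574 px

Inside the margins: 1501.5 − 30 = 1471.5 px.
1471.5 − 9·36 = 1147.5; ÷10 gives c = 114.75 px.
8 columns plus 7 gaps: 918 + 252 = 1170 px.
2 columns + 1 gap: 2d + 1·22 = 1170.
2d = 1170 − 22 = 1148, so d = 574 px.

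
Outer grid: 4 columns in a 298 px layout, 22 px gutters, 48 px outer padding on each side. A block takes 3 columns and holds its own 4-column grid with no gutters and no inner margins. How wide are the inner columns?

Take off 96 px of margins, leaving 202 px.
202 − 3·22 = 136; ÷4 gives c = 34 px.
3-column span = 3·34 + 2·22 = 146 px.
4d = 146 → d = 36.5 px.

36.5 px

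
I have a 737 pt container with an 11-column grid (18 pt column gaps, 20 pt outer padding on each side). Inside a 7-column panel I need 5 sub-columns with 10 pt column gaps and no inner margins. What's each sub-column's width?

Inside the margins: 737 − 40 = 697 pt.
Subtracting 10 column gaps of 18 leaves 517 for 11 columns, so c = 47 pt.
7-column span = 7·47 + 6·18 = 437 pt.
5 columns + 4 column gaps: 5d + 4·10 = 437.
5d = 437 − 40 = 397, so d = 79.4 pt.

79.4 pt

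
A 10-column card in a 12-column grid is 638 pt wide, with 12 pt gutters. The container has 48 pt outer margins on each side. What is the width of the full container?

864 pt

10c + 9·12 = 638 → 10c = 530 → c = 53 pt.
Total width: 2·48 + 12·53 + 11·12 = 864 pt.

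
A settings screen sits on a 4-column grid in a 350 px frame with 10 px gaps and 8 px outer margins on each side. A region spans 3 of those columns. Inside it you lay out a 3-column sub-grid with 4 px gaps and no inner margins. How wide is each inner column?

80 px

Outer content = 350 − 2·8 = 334 px.
334 − 3·10 = 304; ÷4 gives c = 76 px.
3-column span = 3·76 + 2·10 = 248 px.
3 columns + 2 gaps: 3d + 2·4 = 248.
3d = 248 − 8 = 240, so d = 80 px.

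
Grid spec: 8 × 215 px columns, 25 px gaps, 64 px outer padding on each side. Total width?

2023 px

Adding margins, columns and gutters: 128 + 1720 + 175 = 2023 px.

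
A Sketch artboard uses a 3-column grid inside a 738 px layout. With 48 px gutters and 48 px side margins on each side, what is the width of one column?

Content width = 738 − 2·48 = 642 px.
642 − 2·48 = 546; ÷3 gives c = 182 px.

182 px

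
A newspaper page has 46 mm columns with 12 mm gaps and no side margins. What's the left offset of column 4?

Before column 4: 3 columns + 3 gaps.
Offset = 3·(46 + 12) = 3·58 = 174 mm.

174 mm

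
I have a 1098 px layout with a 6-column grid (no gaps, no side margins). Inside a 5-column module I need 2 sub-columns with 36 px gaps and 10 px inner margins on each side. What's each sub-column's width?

With no gaps, each column is 1098/6 = 183 px.
5-column span = 5·183 = 915 px.
Inner content = 915 − 2·10 = 895 px.
895 − 1·36 = 859; ÷2 gives d = 429.5 px.

429.5 px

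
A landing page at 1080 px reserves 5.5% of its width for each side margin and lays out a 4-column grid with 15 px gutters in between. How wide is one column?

229.05 px

Each margin = 5.5% of 1080 = 59.4 px; content = 1080 − 2·59.4 = 961.2 px.
4 columns + 3 gutters: 4c + 3·15 = 961.2.
4c = 961.2 − 45 = 916.2, so c = 229.05 px.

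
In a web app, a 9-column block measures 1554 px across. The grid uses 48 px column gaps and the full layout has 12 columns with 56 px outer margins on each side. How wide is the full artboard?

9 columns + 8 column gaps: 9c + 8·48 = 1554.
9c = 1554 − 384 = 1170, so c = 130 px.
Artboard = 2·56 + 12·130 + 11·48 = 112 + 1560 + 528 = 2200 px.

2200 px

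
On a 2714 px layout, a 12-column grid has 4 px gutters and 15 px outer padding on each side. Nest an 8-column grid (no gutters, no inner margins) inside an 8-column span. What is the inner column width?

223.5 px

Inside the margins: 2714 − 30 = 2684 px.
2684 − 11·4 = 2640; ÷12 gives c = 220 px.
8-column span = 8·220 + 7·4 = 1788 px.
With no gutters, each column is 1788/8 = 223.5 px.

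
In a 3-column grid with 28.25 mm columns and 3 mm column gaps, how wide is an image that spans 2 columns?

59.5 mm

2 columns plus 1 column gap: 56.5 + 3 = 59.5 mm.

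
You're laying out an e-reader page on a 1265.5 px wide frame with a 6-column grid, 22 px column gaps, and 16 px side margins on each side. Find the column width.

Content width = 1265.5 − 2·16 = 1233.5 px.
6 columns + 5 column gaps: 6c + 5·22 = 1233.5.
6c = 1233.5 − 110 = 1123.5, so c = 187.25 px.

187.25 px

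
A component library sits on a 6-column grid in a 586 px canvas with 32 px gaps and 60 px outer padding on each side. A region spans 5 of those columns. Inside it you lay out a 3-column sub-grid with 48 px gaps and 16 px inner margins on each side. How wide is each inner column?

Inside the margins: 586 − 120 = 466 px.
466 − 5·32 = 306; ÷6 gives c = 51 px.
5 columns plus 4 gaps: 255 + 128 = 383 px.
Inner content = 383 − 2·16 = 351 px.
Subtracting 2 gaps of 48 leaves 255 for 3 columns, so d = 85 px.

85 px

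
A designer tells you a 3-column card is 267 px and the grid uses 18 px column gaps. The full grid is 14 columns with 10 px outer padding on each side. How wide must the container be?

3 columns + 2 column gaps: 3c + 2·18 = 267.
3c = 267 − 36 = 231, so c = 77 px.
Container = 2·10 + 14·77 + 13·18 = 20 + 1078 + 234 = 1332 px.

1332 px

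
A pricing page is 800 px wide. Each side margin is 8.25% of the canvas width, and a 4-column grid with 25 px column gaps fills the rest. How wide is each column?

148.25 px

Margins: 8.25% × 800 = 66 px each, so content = 800 − 132 = 668 px.
668 − 3·25 = 593; ÷4 gives c = 148.25 px.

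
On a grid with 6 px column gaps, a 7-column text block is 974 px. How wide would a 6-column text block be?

834 px

7 columns + 6 column gaps: 7c + 6·6 = 974.
7c = 974 − 36 = 938, so c = 134 px.
Span of 6: 6·134 + 5·6 = 804 + 30 = 834 px.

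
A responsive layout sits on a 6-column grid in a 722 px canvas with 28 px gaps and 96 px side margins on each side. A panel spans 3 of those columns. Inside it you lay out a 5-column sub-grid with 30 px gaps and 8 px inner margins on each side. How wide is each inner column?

23 px

Inside the margins: 722 − 192 = 530 px.
6c + 5·28 = 530 → 6c = 390 → c = 65 px.
3-column span = 3·65 + 2·28 = 251 px.
Inner content = 251 − 2·8 = 235 px.
235 − 4·30 = 115; ÷5 gives d = 23 px.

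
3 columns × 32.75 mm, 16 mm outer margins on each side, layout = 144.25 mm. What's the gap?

Content width = 144.25 − 2·16 = 112.25 mm.
3 columns take 3·32.75 = 98.25 mm; remaining 14 splits into 2 gaps.
g = 14 / 2 = 7 mm.

7 mm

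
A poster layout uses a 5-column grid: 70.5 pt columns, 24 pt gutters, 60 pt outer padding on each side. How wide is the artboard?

568.5 pt

Adding margins, columns and gutters: 120 + 352.5 + 96 = 568.5 pt.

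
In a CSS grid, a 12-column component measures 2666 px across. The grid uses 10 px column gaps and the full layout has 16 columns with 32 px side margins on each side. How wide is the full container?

12 columns + 11 column gaps: 12c + 11·10 = 2666.
12c = 2666 − 110 = 2556, so c = 213 px.
Total width: 2·32 + 16·213 + 15·10 = 3622 px.

3622 px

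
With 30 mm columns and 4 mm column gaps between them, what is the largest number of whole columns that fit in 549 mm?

16 columns

16 columns: 16·30 + 15·4 = 540 mm ≤ 549.
17 columns: 574 mm > 549. So 16.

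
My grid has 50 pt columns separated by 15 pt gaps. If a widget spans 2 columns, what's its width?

115 pt

Span of 2: 2·50 + 1·15 = 100 + 15 = 115 pt.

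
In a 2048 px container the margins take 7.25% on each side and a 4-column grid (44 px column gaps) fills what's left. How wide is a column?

404.76 px

Margins: 7.25% × 2048 = 148.48 px each, so content = 2048 − 296.96 = 1751.04 px.
4c + 3·44 = 1751.04 → 4c = 1619.04 → c = 404.76 px.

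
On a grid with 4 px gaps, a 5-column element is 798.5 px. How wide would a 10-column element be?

1601 px

5 columns + 4 gaps: 5c + 4·4 = 798.5.
5c = 798.5 − 16 = 782.5, so c = 156.5 px.
10 columns plus 9 gaps: 1565 + 36 = 1601 px.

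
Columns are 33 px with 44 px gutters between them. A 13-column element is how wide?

957 px

13 columns plus 12 gutters: 429 + 528 = 957 px.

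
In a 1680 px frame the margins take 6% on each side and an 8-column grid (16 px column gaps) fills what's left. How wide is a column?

170.8 px

Margins: 6% × 1680 = 100.8 px each, so content = 1680 − 201.6 = 1478.4 px.
8c + 7·16 = 1478.4 → 8c = 1366.4 → c = 170.8 px.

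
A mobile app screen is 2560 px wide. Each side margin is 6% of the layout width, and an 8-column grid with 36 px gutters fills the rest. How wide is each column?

250.1 px

2560 × (1 − 2·6%) = 2560 × 88% = 2252.8 px for the columns.
8 columns + 7 gutters: 8c + 7·36 = 2252.8.
8c = 2252.8 − 252 = 2000.8, so c = 250.1 px.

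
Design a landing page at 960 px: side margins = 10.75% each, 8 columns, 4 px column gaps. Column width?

90.7 px

960 × (1 − 2·10.75%) = 960 × 78.5% = 753.6 px for the columns.
8c + 7·4 = 753.6 → 8c = 725.6 → c = 90.7 px.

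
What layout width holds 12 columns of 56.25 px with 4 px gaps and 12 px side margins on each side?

743 px

Adding margins, columns and gutters: 24 + 675 + 44 = 743 px.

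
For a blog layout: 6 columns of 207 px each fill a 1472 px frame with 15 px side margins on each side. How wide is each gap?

40 px

Take off 30 px of margins, leaving 1442 px.
6·207 + 5g = 1442 → 5g = 200 → g = 40 px.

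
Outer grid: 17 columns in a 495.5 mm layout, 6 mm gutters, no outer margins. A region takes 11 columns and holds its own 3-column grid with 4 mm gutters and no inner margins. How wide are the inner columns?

103.5 mm

Subtracting 16 gutters of 6 leaves 399.5 for 17 columns, so c = 23.5 mm.
11 columns plus 10 gutters: 258.5 + 60 = 318.5 mm.
Subtracting 2 gutters of 4 leaves 310.5 for 3 columns, so d = 103.5 mm.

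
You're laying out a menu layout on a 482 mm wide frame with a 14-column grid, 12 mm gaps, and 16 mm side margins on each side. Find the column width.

21 mm

Content width = 482 − 2·16 = 450 mm.
14 columns + 13 gaps: 14c + 13·12 = 450.
14c = 450 − 156 = 294, so c = 21 mm.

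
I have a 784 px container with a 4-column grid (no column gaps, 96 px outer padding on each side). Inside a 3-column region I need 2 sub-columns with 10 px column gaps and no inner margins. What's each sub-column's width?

217 px

Outer content = 784 − 2·96 = 592 px.
4c = 592 → c = 148 px.
3-column span = 3·148 = 444 px.
2d + 1·10 = 444 → 2d = 434 → d = 217 px.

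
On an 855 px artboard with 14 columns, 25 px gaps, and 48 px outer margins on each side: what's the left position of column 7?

384 px

Take off 96 px of margins, leaving 759 px.
759 − 13·25 = 434; ÷14 gives c = 31 px.
Column 7 starts at margin + 6·(column + gutter) = 48 + 6·56 = 384 px.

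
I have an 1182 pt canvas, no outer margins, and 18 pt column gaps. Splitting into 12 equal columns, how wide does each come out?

82 pt

Subtracting 11 column gaps of 18 leaves 984 for 12 columns, so c = 82 pt.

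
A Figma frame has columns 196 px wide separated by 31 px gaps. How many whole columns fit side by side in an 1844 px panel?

8 columns

8 columns: 8·196 + 7·31 = 1785 px ≤ 1844.
9 columns: 2012 px > 1844. So 8.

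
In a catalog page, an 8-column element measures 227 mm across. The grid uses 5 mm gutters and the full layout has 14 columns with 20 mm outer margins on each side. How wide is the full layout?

441 mm

Subtracting 7 gutters of 5 leaves 192 for 8 columns, so c = 24 mm.
Adding margins, columns and gutters: 40 + 336 + 65 = 441 mm.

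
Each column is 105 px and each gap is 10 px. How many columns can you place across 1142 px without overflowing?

10 columns

k columns need k·105 + (k−1)·10 = k·115 − 10.
k·115 − 10 ≤ 1142 → k ≤ 1152 / 115 ≈ 10.02, so k = 10.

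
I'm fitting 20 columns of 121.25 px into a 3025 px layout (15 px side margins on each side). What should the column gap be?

Subtract both margins: 3025 − 2·15 = 2995 px.
Columns use 2425 px, leaving 570 px across 19 column gaps = 30 px each.

30 px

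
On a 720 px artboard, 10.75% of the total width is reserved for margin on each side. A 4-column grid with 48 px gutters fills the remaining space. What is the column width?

105.3 px

Margins: 10.75% × 720 = 77.4 px each, so content = 720 − 154.8 = 565.2 px.
4 columns + 3 gutters: 4c + 3·48 = 565.2.
4c = 565.2 − 144 = 421.2, so c = 105.3 px.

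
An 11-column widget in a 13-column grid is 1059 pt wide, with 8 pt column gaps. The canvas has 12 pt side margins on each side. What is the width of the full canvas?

1059 − 10·8 = 979; ÷11 gives c = 89 pt.
Canvas = 2·12 + 13·89 + 12·8 = 24 + 1157 + 96 = 1277 pt.

1277 pt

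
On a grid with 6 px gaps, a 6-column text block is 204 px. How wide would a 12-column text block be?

6 columns + 5 gaps: 6c + 5·6 = 204.
6c = 204 − 30 = 174, so c = 29 px.
12 columns plus 11 gaps: 348 + 66 = 414 px.

414 px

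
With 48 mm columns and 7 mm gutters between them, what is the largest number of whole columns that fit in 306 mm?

5 columns

k columns need k·48 + (k−1)·7 = k·55 − 7.
k·55 − 7 ≤ 306 → k ≤ 313 / 55 ≈ 5.69, so k = 5.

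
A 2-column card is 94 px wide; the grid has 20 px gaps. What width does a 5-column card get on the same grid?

265 px

Subtracting 1 gap of 20 leaves 74 for 2 columns, so c = 37 px.
5 columns plus 4 gaps: 185 + 80 = 265 px.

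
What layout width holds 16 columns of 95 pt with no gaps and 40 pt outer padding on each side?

Total width: 2·40 + 16·95 = 1600 pt.

1600 pt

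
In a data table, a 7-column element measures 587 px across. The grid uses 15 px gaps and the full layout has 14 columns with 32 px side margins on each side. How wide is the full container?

1253 px

Subtracting 6 gaps of 15 leaves 497 for 7 columns, so c = 71 px.
Total width: 2·32 + 14·71 + 13·15 = 1253 px.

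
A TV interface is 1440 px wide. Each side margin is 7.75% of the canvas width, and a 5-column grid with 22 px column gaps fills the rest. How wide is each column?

1440 × (1 − 2·7.75%) = 1440 × 84.5% = 1216.8 px for the columns.
1216.8 − 4·22 = 1128.8; ÷5 gives c = 225.76 px.

225.76 px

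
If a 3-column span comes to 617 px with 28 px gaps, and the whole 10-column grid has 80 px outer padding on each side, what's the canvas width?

617 − 2·28 = 561; ÷3 gives c = 187 px.
Total width: 2·80 + 10·187 + 9·28 = 2282 px.

2282 px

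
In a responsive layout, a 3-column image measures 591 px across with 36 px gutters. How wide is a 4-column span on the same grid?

800 px

591 − 2·36 = 519; ÷3 gives c = 173 px.
4 columns plus 3 gutters: 692 + 108 = 800 px.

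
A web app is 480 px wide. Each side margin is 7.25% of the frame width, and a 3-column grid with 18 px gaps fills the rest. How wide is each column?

124.8 px

Each margin = 7.25% of 480 = 34.8 px; content = 480 − 2·34.8 = 410.4 px.
3c + 2·18 = 410.4 → 3c = 374.4 → c = 124.8 px.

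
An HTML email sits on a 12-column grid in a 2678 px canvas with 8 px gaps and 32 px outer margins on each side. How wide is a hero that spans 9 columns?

Content width = 2678 − 2·32 = 2614 px.
Subtracting 11 gaps of 8 leaves 2526 for 12 columns, so c = 210.5 px.
9-column span = 9·210.5 + 8·8 = 1958.5 px.

1958.5 px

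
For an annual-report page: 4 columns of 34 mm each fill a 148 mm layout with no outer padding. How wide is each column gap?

4 mm

Columns use 136 mm, leaving 12 mm across 3 column gaps = 4 mm each.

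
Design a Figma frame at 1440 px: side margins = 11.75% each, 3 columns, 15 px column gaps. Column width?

Margins: 11.75% × 1440 = 169.2 px each, so content = 1440 − 338.4 = 1101.6 px.
3 columns + 2 column gaps: 3c + 2·15 = 1101.6.
3c = 1101.6 − 30 = 1071.6, so c = 357.2 px.

357.2 px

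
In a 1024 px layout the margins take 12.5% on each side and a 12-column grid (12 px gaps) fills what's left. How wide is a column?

1024 × (1 − 2·12.5%) = 1024 × 75% = 768 px for the columns.
Subtracting 11 gaps of 12 leaves 636 for 12 columns, so c = 53 px.

53 px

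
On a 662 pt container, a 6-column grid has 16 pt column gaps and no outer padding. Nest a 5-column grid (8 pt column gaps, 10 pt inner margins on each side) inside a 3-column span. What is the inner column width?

54.2 pt

6 columns + 5 column gaps: 6c + 5·16 = 662.
6c = 662 − 80 = 582, so c = 97 pt.
3 columns plus 2 column gaps: 291 + 32 = 323 pt.
Inner content = 323 − 2·10 = 303 pt.
303 − 4·8 = 271; ÷5 gives d = 54.2 pt.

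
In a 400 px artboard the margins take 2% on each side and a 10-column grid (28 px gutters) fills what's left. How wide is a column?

Margins: 2% × 400 = 8 px each, so content = 400 − 16 = 384 px.
10c + 9·28 = 384 → 10c = 132 → c = 13.2 px.

13.2 px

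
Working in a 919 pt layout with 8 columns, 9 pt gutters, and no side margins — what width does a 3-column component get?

8 columns + 7 gutters: 8c + 7·9 = 919.
8c = 919 − 63 = 856, so c = 107 pt.
Span of 3: 3·107 + 2·9 = 321 + 18 = 339 pt.

339 pt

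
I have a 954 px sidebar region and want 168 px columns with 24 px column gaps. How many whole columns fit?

5 columns

k columns need k·168 + (k−1)·24 = k·192 − 24.
k·192 − 24 ≤ 954 → k ≤ 978 / 192 ≈ 5.09, so k = 5.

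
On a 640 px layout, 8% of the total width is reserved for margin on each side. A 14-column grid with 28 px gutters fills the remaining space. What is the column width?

640 × (1 − 2·8%) = 640 × 84% = 537.6 px for the columns.
14 columns + 13 gutters: 14c + 13·28 = 537.6.
14c = 537.6 − 364 = 173.6, so c = 12.4 px.

12.4 px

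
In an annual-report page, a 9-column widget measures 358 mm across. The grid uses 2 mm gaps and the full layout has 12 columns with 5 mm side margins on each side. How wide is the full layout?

358 − 8·2 = 342; ÷9 gives c = 38 mm.
Adding margins, columns and gutters: 10 + 456 + 22 = 488 mm.

488 mm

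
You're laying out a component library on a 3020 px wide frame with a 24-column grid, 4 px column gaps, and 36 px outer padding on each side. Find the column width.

119 px

Inside the margins: 3020 − 72 = 2948 px.
24c + 23·4 = 2948 → 24c = 2856 → c = 119 px.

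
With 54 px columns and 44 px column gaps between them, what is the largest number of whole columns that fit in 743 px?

8 columns

k columns need k·54 + (k−1)·44 = k·98 − 44.
k·98 − 44 ≤ 743 → k ≤ 787 / 98 ≈ 8.03, so k = 8.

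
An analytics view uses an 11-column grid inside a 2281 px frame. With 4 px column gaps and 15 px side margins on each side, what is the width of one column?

Content width = 2281 − 2·15 = 2251 px.
2251 − 10·4 = 2211; ÷11 gives c = 201 px.

201 px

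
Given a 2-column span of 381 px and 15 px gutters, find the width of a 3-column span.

2c + 1·15 = 381 → 2c = 366 → c = 183 px.
Span of 3: 3·183 + 2·15 = 549 + 30 = 579 px.

579 px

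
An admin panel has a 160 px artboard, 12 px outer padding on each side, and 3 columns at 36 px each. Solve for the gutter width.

14 px

Take off 24 px of margins, leaving 136 px.
3 columns take 3·36 = 108 px; remaining 28 splits into 2 gutters.
g = 28 / 2 = 14 px.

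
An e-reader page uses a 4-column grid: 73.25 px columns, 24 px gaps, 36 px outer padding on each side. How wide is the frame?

Total width: 2·36 + 4·73.25 + 3·24 = 437 px.

437 px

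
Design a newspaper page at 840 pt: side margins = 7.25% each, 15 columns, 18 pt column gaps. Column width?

31.08 pt

840 × (1 − 2·7.25%) = 840 × 85.5% = 718.2 pt for the columns.
15c + 14·18 = 718.2 → 15c = 466.2 → c = 31.08 pt.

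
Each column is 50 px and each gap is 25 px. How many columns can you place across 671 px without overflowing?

Each extra column adds 50 + 25 = 75 px.
(671 + 25) / 75 = 9.28, so 9 columns fit.

9 columns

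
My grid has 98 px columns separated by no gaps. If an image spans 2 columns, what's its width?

196 px

With no gaps, 2 columns span 2·98 = 196 px.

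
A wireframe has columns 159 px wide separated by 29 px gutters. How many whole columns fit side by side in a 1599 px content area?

k columns need k·159 + (k−1)·29 = k·188 − 29.
k·188 − 29 ≤ 1599 → k ≤ 1628 / 188 ≈ 8.66, so k = 8.

8 columns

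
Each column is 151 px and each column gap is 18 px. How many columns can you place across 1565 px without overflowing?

Each extra column adds 151 + 18 = 169 px.
(1565 + 18) / 169 = 9.37, so 9 columns fit.

9 columns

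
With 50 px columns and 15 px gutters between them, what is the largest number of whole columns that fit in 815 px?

Each extra column adds 50 + 15 = 65 px.
(815 + 15) / 65 = 12.77, so 12 columns fit.

12 columns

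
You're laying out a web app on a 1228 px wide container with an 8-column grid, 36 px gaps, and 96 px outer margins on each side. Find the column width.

Subtract both margins: 1228 − 2·96 = 1036 px.
Subtracting 7 gaps of 36 leaves 784 for 8 columns, so c = 98 px.

98 px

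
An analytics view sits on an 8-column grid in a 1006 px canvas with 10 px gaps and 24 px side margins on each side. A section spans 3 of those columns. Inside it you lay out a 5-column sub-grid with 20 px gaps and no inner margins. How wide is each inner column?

54.6 px

Inside the margins: 1006 − 48 = 958 px.
8 columns + 7 gaps: 8c + 7·10 = 958.
8c = 958 − 70 = 888, so c = 111 px.
3 columns plus 2 gaps: 333 + 20 = 353 px.
5 columns + 4 gaps: 5d + 4·20 = 353.
5d = 353 − 80 = 273, so d = 54.6 px.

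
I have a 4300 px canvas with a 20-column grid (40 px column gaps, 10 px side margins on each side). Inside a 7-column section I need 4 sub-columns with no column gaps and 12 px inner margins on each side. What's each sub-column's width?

Subtract both margins: 4300 − 2·10 = 4280 px.
20c + 19·40 = 4280 → 20c = 3520 → c = 176 px.
7 columns plus 6 column gaps: 1232 + 240 = 1472 px.
Inner content = 1472 − 2·12 = 1448 px.
4d = 1448 → d = 362 px.

362 px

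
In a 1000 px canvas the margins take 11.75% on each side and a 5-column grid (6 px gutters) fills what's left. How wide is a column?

Margins: 11.75% × 1000 = 117.5 px each, so content = 1000 − 235 = 765 px.
Subtracting 4 gutters of 6 leaves 741 for 5 columns, so c = 148.2 px.

148.2 px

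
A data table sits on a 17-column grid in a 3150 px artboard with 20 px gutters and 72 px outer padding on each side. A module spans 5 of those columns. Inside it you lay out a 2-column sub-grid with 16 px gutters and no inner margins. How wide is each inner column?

Take off 144 px of margins, leaving 3006 px.
17 columns + 16 gutters: 17c + 16·20 = 3006.
17c = 3006 − 320 = 2686, so c = 158 px.
5-column span = 5·158 + 4·20 = 870 px.
2 columns + 1 gutter: 2d + 1·16 = 870.
2d = 870 − 16 = 854, so d = 427 px.

427 px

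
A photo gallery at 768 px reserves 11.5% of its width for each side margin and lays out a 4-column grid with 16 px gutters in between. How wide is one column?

135.84 px

Margins: 11.5% × 768 = 88.32 px each, so content = 768 − 176.64 = 591.36 px.
591.36 − 3·16 = 543.36; ÷4 gives c = 135.84 px.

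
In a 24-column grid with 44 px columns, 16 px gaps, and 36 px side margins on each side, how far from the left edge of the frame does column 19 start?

1116 px

Each column+gutter stride is 60 px; 18 of them past the 36 px margin is 36 + 1080 = 1116 px.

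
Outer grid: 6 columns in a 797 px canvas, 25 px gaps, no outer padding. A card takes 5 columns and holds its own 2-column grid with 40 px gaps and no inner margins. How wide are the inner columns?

797 − 5·25 = 672; ÷6 gives c = 112 px.
5-column span = 5·112 + 4·25 = 660 px.
2d + 1·40 = 660 → 2d = 620 → d = 310 px.

310 px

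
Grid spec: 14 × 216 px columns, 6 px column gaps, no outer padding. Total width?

Summing: 3024 + 78 = 3102 px.

3102 px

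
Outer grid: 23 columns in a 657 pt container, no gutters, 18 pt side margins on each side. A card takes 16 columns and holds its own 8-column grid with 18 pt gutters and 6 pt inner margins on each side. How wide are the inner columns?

Inside the margins: 657 − 36 = 621 pt.
621 / 23 = 27 pt per column.
With no gutters, 16 columns span 16·27 = 432 pt.
Inner content = 432 − 2·6 = 420 pt.
8 columns + 7 gutters: 8d + 7·18 = 420.
8d = 420 − 126 = 294, so d = 36.75 pt.

36.75 pt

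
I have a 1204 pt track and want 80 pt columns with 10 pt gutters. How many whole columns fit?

Each extra column adds 80 + 10 = 90 pt.
(1204 + 10) / 90 = 13.49, so 13 columns fit.

13 columns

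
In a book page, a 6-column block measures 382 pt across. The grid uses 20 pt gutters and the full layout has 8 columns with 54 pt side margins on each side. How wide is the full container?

6 columns + 5 gutters: 6c + 5·20 = 382.
6c = 382 − 100 = 282, so c = 47 pt.
Total width: 2·54 + 8·47 + 7·20 = 624 pt.

624 pt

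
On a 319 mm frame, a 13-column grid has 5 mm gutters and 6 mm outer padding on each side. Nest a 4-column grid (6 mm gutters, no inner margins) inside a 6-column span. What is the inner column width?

30.25 mm

Subtract both margins: 319 − 2·6 = 307 mm.
307 − 12·5 = 247; ÷13 gives c = 19 mm.
Span of 6: 6·19 + 5·5 = 114 + 25 = 139 mm.
139 − 3·6 = 121; ÷4 gives d = 30.25 mm.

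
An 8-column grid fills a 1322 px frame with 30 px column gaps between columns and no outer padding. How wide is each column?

139 px

8 columns + 7 column gaps: 8c + 7·30 = 1322.
8c = 1322 − 210 = 1112, so c = 139 px.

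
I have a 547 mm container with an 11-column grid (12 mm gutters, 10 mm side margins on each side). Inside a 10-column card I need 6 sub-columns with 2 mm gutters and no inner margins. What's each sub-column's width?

78 mm

Outer content = 547 − 2·10 = 527 mm.
527 − 10·12 = 407; ÷11 gives c = 37 mm.
10 columns plus 9 gutters: 370 + 108 = 478 mm.
478 − 5·2 = 468; ÷6 gives d = 78 mm.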